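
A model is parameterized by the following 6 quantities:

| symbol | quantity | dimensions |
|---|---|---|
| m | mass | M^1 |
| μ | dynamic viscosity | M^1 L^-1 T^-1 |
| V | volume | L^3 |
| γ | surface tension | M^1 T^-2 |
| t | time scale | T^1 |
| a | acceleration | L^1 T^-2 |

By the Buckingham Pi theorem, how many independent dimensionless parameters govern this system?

3

There are 6 variables and 3 base dimensions (M, L, T).
The dimension matrix has rank 3.
Independent dimensionless groups: 6 − 3 = 3.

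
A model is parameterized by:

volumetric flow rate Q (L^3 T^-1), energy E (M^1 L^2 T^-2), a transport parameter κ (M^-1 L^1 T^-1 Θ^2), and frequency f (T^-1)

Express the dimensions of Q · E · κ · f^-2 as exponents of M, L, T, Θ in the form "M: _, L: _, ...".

M: 0, L: 6, T: -2, Θ: 2

Collect each base-dimension exponent across the product:
  M: (0) + (1) + (-1) − 2·(0) = 0
  L: (3) + (2) + (1) − 2·(0) = 6
  T: (-1) + (-2) + (-1) − 2·(-1) = -2
  Θ: (0) + (0) + (2) − 2·(0) = 2
So the dimensions are [L⁶ T⁻² Θ²].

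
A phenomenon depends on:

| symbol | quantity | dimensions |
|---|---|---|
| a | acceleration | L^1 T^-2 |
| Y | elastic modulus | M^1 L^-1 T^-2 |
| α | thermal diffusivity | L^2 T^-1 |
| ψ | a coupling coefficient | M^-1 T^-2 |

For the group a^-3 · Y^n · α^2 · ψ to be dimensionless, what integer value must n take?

Balance the M exponent: (1)·n from Y, plus −3·(0) + 2·(0) + (-1) = -1 from the rest, must sum to zero.
n − 1 = 0, so n = 1.

1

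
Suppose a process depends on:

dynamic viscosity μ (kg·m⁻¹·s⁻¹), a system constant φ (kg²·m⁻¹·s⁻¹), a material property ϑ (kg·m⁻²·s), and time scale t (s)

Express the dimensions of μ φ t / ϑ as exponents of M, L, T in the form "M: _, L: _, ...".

Collect each base-dimension exponent across the product:
  M: (1) + (2) − (1) + (0) = 2
  L: (-1) + (-1) − (-2) + (0) = 0
  T: (-1) + (-1) − (1) + (1) = -2
So the dimensions are [M² T⁻²].

M: 2, L: 0, T: -2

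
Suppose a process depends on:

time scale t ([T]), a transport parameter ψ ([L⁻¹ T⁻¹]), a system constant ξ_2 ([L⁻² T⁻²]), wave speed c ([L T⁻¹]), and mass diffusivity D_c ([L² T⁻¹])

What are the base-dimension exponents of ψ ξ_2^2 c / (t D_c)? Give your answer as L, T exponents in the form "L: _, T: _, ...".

L: -6, T: -6

Collect each base-dimension exponent across the product:
  L: −(0) + (-1) + 2·(-2) + (1) − (2) = -6
  T: −(1) + (-1) + 2·(-2) + (-1) − (-1) = -6
So the dimensions are [L⁻⁶ T⁻⁶].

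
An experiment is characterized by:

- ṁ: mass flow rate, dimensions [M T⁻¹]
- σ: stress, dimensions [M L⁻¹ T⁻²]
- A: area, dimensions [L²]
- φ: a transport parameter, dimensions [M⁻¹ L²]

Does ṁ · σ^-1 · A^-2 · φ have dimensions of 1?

no

Sum the exponent of each base dimension across the product:
  M: [ṁ]_M − [σ]_M − 2·[A]_M + [φ]_M = (1) − (1) − 2·(0) + (-1) = -1
  L: [ṁ]_L − [σ]_L − 2·[A]_L + [φ]_L = (0) − (-1) − 2·(2) + (2) = -1
  T: [ṁ]_T − [σ]_T − 2·[A]_T + [φ]_T = (-1) − (-2) − 2·(0) + (0) = 1
Net dimensions [M⁻¹ L⁻¹ T] ≠ [1] — not dimensionless.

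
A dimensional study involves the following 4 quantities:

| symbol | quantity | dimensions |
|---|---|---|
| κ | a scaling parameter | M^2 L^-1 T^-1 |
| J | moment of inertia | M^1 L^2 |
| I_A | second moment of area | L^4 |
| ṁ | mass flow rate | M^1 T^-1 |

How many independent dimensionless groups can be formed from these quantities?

There are 4 variables and 3 base dimensions (M, L, T).
The dimension matrix has rank 3.
Independent dimensionless groups: 4 − 3 = 1.

1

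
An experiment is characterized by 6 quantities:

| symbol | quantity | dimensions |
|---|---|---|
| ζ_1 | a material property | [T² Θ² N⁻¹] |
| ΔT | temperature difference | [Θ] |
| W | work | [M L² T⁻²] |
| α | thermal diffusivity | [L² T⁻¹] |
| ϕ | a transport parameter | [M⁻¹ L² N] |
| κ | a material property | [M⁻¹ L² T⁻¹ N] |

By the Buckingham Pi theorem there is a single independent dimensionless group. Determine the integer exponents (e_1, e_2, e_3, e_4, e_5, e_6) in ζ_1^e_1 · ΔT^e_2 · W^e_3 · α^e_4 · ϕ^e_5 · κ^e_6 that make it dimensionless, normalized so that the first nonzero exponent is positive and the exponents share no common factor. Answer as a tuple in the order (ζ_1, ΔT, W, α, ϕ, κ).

M: e_1·(0) + e_2·(0) + e_3·(1) + e_4·(0) + e_5·(-1) + e_6·(-1) = 0
L: e_1·(0) + e_2·(0) + e_3·(2) + e_4·(2) + e_5·(2) + e_6·(2) = 0
T: e_1·(2) + e_2·(0) + e_3·(-2) + e_4·(-1) + e_5·(0) + e_6·(-1) = 0
Θ: e_1·(2) + e_2·(1) + e_3·(0) + e_4·(0) + e_5·(0) + e_6·(0) = 0
N: e_1·(-1) + e_2·(0) + e_3·(0) + e_4·(0) + e_5·(1) + e_6·(1) = 0
Solving this homogeneous linear system for the smallest-integer solution (first nonzero entry positive) gives (1, -2, 1, -2, -1, 2).

(1, -2, 1, -2, -1, 2)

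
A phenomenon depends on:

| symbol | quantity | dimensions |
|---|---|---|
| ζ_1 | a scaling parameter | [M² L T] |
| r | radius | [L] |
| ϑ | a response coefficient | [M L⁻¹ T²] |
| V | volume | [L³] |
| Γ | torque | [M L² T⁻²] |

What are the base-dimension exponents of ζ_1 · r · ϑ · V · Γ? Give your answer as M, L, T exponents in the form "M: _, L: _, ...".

Collect each base-dimension exponent across the product:
  M: (2) + (0) + (1) + (0) + (1) = 4
  L: (1) + (1) + (-1) + (3) + (2) = 6
  T: (1) + (0) + (2) + (0) + (-2) = 1
So the dimensions are [M⁴ L⁶ T].

M: 4, L: 6, T: 1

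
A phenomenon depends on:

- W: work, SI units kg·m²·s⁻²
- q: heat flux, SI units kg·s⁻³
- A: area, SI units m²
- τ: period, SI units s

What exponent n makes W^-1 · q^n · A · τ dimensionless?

Balance the M exponent: (1)·n from q, plus −(1) + (0) + (0) = -1 from the rest, must sum to zero.
n − 1 = 0, so n = 1.

1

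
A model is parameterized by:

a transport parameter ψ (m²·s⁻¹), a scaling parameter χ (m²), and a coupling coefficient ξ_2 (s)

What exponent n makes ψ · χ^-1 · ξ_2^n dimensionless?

Balance the T exponent: (1)·n from ξ_2, plus (-1) − (0) = -1 from the rest, must sum to zero.
n − 1 = 0, so n = 1.

1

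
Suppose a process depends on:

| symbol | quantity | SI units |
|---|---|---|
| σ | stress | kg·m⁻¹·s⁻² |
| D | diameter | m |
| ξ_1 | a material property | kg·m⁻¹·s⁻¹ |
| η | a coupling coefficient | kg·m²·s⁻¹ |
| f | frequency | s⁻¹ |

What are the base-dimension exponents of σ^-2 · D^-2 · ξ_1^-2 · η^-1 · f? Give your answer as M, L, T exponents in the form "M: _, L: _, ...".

M: -5, L: 0, T: 6

Collect each base-dimension exponent across the product:
  M: −2·(1) − 2·(0) − 2·(1) − (1) + (0) = -5
  L: −2·(-1) − 2·(1) − 2·(-1) − (2) + (0) = 0
  T: −2·(-2) − 2·(0) − 2·(-1) − (-1) + (-1) = 6
So the dimensions are [M⁻⁵ T⁶].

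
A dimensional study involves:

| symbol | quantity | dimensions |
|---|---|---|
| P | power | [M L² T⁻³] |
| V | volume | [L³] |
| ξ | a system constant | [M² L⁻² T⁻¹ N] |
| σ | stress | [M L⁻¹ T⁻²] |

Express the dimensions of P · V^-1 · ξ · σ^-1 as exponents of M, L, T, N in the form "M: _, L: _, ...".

Collect each base-dimension exponent across the product:
  M: (1) − (0) + (2) − (1) = 2
  L: (2) − (3) + (-2) − (-1) = -2
  T: (-3) − (0) + (-1) − (-2) = -2
  N: (0) − (0) + (1) − (0) = 1
So the dimensions are [M² L⁻² T⁻² N].

M: 2, L: -2, T: -2, N: 1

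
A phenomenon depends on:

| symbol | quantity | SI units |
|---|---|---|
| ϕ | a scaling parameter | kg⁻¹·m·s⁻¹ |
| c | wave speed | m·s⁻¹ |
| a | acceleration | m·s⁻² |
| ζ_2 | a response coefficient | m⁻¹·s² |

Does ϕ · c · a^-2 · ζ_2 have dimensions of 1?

Sum the exponent of each base dimension across the product:
  M: [ϕ]_M + [c]_M − 2·[a]_M + [ζ_2]_M = (-1) + (0) − 2·(0) + (0) = -1
  L: [ϕ]_L + [c]_L − 2·[a]_L + [ζ_2]_L = (1) + (1) − 2·(1) + (-1) = -1
  T: [ϕ]_T + [c]_T − 2·[a]_T + [ζ_2]_T = (-1) + (-1) − 2·(-2) + (2) = 4
Net dimensions [M⁻¹ L⁻¹ T⁴] ≠ [1] — not dimensionless.

no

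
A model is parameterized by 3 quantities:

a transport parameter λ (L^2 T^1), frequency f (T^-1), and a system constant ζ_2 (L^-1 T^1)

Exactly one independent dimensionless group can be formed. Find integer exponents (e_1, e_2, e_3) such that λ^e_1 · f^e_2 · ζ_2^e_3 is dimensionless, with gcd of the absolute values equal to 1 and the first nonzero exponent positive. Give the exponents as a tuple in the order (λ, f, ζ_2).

(1, 3, 2)

L: e_1·(2) + e_2·(0) + e_3·(-1) = 0
T: e_1·(1) + e_2·(-1) + e_3·(1) = 0
Solving this homogeneous linear system for the smallest-integer solution (first nonzero entry positive) gives (1, 3, 2).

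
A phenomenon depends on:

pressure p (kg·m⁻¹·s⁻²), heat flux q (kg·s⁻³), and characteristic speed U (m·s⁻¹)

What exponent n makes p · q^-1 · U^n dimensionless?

Balance the L exponent: (1)·n from U, plus (-1) − (0) = -1 from the rest, must sum to zero.
n − 1 = 0, so n = 1.

1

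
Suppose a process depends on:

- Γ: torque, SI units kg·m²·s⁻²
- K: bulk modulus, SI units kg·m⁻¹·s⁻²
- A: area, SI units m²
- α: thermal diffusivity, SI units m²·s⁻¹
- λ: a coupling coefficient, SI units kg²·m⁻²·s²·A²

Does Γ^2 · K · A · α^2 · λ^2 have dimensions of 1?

Sum the exponent of each base dimension across the product:
  M: 2·[Γ]_M + [K]_M + [A]_M + 2·[α]_M + 2·[λ]_M = 2·(1) + (1) + (0) + 2·(0) + 2·(2) = 7
  L: 2·[Γ]_L + [K]_L + [A]_L + 2·[α]_L + 2·[λ]_L = 2·(2) + (-1) + (2) + 2·(2) + 2·(-2) = 5
  T: 2·[Γ]_T + [K]_T + [A]_T + 2·[α]_T + 2·[λ]_T = 2·(-2) + (-2) + (0) + 2·(-1) + 2·(2) = -4
  I: 2·[Γ]_I + [K]_I + [A]_I + 2·[α]_I + 2·[λ]_I = 2·(0) + (0) + (0) + 2·(0) + 2·(2) = 4
Net dimensions [M⁷ L⁵ T⁻⁴ I⁴] ≠ [1] — not dimensionless.

no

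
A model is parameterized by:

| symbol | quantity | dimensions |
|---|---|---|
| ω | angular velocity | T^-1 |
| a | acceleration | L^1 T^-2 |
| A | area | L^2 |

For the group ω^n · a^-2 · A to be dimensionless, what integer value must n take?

4

Balance the T exponent: (-1)·n from ω, plus −2·(-2) + (0) = 4 from the rest, must sum to zero.
−n + 4 = 0, so n = 4.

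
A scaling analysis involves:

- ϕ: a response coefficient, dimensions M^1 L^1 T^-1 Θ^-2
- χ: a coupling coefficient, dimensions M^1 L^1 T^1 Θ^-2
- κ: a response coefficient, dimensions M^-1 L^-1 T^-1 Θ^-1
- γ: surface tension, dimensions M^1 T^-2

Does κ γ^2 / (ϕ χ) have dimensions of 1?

no

Sum the exponent of each base dimension across the product:
  M: −[ϕ]_M − [χ]_M + [κ]_M + 2·[γ]_M = −(1) − (1) + (-1) + 2·(1) = -1
  L: −[ϕ]_L − [χ]_L + [κ]_L + 2·[γ]_L = −(1) − (1) + (-1) + 2·(0) = -3
  T: −[ϕ]_T − [χ]_T + [κ]_T + 2·[γ]_T = −(-1) − (1) + (-1) + 2·(-2) = -5
  Θ: −[ϕ]_Θ − [χ]_Θ + [κ]_Θ + 2·[γ]_Θ = −(-2) − (-2) + (-1) + 2·(0) = 3
Net dimensions [M⁻¹ L⁻³ T⁻⁵ Θ³] ≠ [1] — not dimensionless.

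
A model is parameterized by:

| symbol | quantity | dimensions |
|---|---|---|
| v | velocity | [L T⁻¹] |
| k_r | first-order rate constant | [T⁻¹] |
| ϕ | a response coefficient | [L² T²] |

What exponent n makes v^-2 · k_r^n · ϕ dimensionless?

4

Balance the T exponent: (-1)·n from k_r, plus −2·(-1) + (2) = 4 from the rest, must sum to zero.
−n + 4 = 0, so n = 4.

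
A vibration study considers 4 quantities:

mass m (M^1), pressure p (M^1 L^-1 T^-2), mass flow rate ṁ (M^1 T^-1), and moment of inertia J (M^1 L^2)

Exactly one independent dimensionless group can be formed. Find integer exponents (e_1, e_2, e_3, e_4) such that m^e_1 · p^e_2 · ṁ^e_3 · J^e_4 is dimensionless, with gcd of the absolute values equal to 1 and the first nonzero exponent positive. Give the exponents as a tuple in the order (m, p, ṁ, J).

(1, 2, -4, 1)

M: e_1·(1) + e_2·(1) + e_3·(1) + e_4·(1) = 0
L: e_1·(0) + e_2·(-1) + e_3·(0) + e_4·(2) = 0
T: e_1·(0) + e_2·(-2) + e_3·(-1) + e_4·(0) = 0
Solving this homogeneous linear system for the smallest-integer solution (first nonzero entry positive) gives (1, 2, -4, 1).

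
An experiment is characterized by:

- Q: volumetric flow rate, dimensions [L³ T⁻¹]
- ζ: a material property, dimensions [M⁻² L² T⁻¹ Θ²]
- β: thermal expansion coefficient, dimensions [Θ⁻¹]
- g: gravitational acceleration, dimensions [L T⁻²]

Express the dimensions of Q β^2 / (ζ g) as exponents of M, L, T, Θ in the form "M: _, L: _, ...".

M: 2, L: 0, T: 2, Θ: -4

Collect each base-dimension exponent across the product:
  M: (0) − (-2) + 2·(0) − (0) = 2
  L: (3) − (2) + 2·(0) − (1) = 0
  T: (-1) − (-1) + 2·(0) − (-2) = 2
  Θ: (0) − (2) + 2·(-1) − (0) = -4
So the dimensions are [M² T² Θ⁻⁴].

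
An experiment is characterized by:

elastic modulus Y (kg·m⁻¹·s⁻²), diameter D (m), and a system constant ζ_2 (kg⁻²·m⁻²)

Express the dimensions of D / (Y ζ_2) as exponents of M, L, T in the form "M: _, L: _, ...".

Collect each base-dimension exponent across the product:
  M: −(1) + (0) − (-2) = 1
  L: −(-1) + (1) − (-2) = 4
  T: −(-2) + (0) − (0) = 2
So the dimensions are [M L⁴ T²].

M: 1, L: 4, T: 2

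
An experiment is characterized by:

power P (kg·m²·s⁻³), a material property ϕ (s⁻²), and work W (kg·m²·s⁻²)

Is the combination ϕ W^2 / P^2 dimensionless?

Sum the exponent of each base dimension across the product:
  M: −2·[P]_M + [ϕ]_M + 2·[W]_M = −2·(1) + (0) + 2·(1) = 0
  L: −2·[P]_L + [ϕ]_L + 2·[W]_L = −2·(2) + (0) + 2·(2) = 0
  T: −2·[P]_T + [ϕ]_T + 2·[W]_T = −2·(-3) + (-2) + 2·(-2) = 0
All base exponents vanish — dimensionless.

yes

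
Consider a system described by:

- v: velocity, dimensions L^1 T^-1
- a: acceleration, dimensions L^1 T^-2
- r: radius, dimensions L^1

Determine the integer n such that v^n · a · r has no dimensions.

-2

Balance the L exponent: (1)·n from v, plus (1) + (1) = 2 from the rest, must sum to zero.
n + 2 = 0, so n = -2.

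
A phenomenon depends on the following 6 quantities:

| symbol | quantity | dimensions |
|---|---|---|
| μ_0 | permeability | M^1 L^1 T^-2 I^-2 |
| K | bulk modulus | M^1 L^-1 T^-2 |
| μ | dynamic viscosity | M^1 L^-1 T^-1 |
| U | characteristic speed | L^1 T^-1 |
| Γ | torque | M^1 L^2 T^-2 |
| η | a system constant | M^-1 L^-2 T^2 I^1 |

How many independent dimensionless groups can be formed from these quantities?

2

There are 6 variables and 4 base dimensions (M, L, T, I).
The dimension matrix has rank 4.
Independent dimensionless groups: 6 − 4 = 2.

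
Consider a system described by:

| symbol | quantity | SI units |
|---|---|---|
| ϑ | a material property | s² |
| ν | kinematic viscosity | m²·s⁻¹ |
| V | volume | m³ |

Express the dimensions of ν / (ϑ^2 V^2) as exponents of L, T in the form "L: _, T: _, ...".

L: -4, T: -5

Collect each base-dimension exponent across the product:
  L: −2·(0) + (2) − 2·(3) = -4
  T: −2·(2) + (-1) − 2·(0) = -5
So the dimensions are [L⁻⁴ T⁻⁵].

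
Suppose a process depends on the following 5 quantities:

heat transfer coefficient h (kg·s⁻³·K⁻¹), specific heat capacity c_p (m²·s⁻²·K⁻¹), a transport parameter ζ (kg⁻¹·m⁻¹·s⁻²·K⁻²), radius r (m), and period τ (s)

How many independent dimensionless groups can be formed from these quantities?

There are 5 variables and 4 base dimensions (M, L, T, Θ).
The dimension matrix has rank 4.
Independent dimensionless groups: 5 − 4 = 1.

1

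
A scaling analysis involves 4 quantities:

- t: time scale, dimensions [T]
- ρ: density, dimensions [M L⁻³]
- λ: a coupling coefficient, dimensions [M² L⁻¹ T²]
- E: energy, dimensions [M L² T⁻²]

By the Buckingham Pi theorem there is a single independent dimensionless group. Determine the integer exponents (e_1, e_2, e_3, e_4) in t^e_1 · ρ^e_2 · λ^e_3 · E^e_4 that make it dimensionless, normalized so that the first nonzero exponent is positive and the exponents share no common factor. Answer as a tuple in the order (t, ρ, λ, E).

(4, 1, -1, 1)

M: e_1·(0) + e_2·(1) + e_3·(2) + e_4·(1) = 0
L: e_1·(0) + e_2·(-3) + e_3·(-1) + e_4·(2) = 0
T: e_1·(1) + e_2·(0) + e_3·(2) + e_4·(-2) = 0
Solving this homogeneous linear system for the smallest-integer solution (first nonzero entry positive) gives (4, 1, -1, 1).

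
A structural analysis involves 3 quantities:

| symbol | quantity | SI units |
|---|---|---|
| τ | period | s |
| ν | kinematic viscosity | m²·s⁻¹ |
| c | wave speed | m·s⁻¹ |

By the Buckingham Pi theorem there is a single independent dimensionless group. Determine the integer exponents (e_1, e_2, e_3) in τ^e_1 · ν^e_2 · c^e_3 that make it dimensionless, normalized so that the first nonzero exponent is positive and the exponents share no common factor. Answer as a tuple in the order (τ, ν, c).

L: e_1·(0) + e_2·(2) + e_3·(1) = 0
T: e_1·(1) + e_2·(-1) + e_3·(-1) = 0
Solving this homogeneous linear system for the smallest-integer solution (first nonzero entry positive) gives (1, -1, 2).

(1, -1, 2)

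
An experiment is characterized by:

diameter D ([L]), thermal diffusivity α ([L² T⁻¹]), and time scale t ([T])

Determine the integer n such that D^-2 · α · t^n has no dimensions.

Balance the T exponent: (1)·n from t, plus −2·(0) + (-1) = -1 from the rest, must sum to zero.
n − 1 = 0, so n = 1.

1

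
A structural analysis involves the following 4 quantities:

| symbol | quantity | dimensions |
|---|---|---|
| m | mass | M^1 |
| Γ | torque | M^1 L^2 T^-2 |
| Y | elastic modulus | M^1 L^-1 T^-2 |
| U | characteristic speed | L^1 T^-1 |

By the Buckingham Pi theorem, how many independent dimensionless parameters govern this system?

1

There are 4 variables and 3 base dimensions (M, L, T).
The dimension matrix has rank 3.
Independent dimensionless groups: 4 − 3 = 1.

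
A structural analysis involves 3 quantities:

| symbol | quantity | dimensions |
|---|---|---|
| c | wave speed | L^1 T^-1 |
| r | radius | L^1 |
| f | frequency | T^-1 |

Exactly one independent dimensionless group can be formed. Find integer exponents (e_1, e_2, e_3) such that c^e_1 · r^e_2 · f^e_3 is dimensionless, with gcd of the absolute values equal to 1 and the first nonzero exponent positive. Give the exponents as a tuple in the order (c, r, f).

(1, -1, -1)

L: e_1·(1) + e_2·(1) + e_3·(0) = 0
T: e_1·(-1) + e_2·(0) + e_3·(-1) = 0
Solving this homogeneous linear system for the smallest-integer solution (first nonzero entry positive) gives (1, -1, -1).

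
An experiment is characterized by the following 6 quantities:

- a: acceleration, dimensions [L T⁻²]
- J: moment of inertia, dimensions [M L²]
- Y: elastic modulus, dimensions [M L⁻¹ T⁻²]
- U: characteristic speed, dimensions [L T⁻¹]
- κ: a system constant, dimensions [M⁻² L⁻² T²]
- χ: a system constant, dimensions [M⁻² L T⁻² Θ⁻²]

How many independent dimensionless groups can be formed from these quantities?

There are 6 variables and 4 base dimensions (M, L, T, Θ).
The dimension matrix has rank 4.
Independent dimensionless groups: 6 − 4 = 2.

2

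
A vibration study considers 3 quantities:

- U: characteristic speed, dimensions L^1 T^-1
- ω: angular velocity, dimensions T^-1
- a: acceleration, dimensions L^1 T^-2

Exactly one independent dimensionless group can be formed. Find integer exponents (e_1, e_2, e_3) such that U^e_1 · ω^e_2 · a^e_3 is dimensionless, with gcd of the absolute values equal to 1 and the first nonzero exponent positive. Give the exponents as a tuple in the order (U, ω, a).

L: e_1·(1) + e_2·(0) + e_3·(1) = 0
T: e_1·(-1) + e_2·(-1) + e_3·(-2) = 0
Solving this homogeneous linear system for the smallest-integer solution (first nonzero entry positive) gives (1, 1, -1).

(1, 1, -1)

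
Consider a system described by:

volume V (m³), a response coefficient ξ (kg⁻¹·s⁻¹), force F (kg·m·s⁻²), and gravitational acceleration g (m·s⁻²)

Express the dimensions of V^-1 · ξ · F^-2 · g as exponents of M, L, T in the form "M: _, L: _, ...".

Collect each base-dimension exponent across the product:
  M: −(0) + (-1) − 2·(1) + (0) = -3
  L: −(3) + (0) − 2·(1) + (1) = -4
  T: −(0) + (-1) − 2·(-2) + (-2) = 1
So the dimensions are [M⁻³ L⁻⁴ T].

M: -3, L: -4, T: 1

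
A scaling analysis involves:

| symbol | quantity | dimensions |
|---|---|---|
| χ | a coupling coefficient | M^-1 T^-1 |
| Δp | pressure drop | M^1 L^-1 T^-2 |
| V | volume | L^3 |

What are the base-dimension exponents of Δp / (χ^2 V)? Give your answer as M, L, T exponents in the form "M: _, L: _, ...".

Collect each base-dimension exponent across the product:
  M: −2·(-1) + (1) − (0) = 3
  L: −2·(0) + (-1) − (3) = -4
  T: −2·(-1) + (-2) − (0) = 0
So the dimensions are [M³ L⁻⁴].

M: 3, L: -4, T: 0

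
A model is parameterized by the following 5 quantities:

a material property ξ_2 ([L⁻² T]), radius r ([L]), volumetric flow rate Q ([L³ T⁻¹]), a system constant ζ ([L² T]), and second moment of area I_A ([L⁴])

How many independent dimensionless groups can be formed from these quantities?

There are 5 variables and 2 base dimensions (L, T).
The dimension matrix has rank 2.
Independent dimensionless groups: 5 − 2 = 3.

3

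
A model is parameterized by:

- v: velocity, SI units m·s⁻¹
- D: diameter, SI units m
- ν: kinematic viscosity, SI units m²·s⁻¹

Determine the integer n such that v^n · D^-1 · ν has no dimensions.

-1

Balance the L exponent: (1)·n from v, plus −(1) + (2) = 1 from the rest, must sum to zero.
n + 1 = 0, so n = -1.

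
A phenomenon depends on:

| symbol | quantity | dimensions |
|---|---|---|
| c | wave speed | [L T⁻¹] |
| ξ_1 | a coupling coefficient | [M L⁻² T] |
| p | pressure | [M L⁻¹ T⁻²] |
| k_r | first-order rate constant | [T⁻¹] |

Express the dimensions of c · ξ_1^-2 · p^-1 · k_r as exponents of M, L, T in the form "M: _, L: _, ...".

Collect each base-dimension exponent across the product:
  M: (0) − 2·(1) − (1) + (0) = -3
  L: (1) − 2·(-2) − (-1) + (0) = 6
  T: (-1) − 2·(1) − (-2) + (-1) = -2
So the dimensions are [M⁻³ L⁶ T⁻²].

M: -3, L: 6, T: -2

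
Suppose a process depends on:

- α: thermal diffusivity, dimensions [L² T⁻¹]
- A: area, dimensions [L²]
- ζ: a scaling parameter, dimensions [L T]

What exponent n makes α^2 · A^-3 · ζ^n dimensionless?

2

Balance the L exponent: (1)·n from ζ, plus 2·(2) − 3·(2) = -2 from the rest, must sum to zero.
n − 2 = 0, so n = 2.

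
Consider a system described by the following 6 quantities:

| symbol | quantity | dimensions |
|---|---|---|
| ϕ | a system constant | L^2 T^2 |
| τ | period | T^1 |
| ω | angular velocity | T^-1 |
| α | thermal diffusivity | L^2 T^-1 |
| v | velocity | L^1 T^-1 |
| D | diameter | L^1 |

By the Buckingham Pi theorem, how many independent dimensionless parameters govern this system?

4

There are 6 variables and 2 base dimensions (L, T).
The dimension matrix has rank 2.
Independent dimensionless groups: 6 − 2 = 4.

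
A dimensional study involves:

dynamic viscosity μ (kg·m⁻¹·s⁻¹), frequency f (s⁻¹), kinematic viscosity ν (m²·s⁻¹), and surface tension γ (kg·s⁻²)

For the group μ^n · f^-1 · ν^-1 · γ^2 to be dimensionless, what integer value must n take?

Balance the M exponent: (1)·n from μ, plus −(0) − (0) + 2·(1) = 2 from the rest, must sum to zero.
n + 2 = 0, so n = -2.

-2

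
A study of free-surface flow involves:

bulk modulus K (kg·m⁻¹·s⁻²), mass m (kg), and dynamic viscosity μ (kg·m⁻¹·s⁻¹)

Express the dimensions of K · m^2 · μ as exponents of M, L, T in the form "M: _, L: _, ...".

Collect each base-dimension exponent across the product:
  M: (1) + 2·(1) + (1) = 4
  L: (-1) + 2·(0) + (-1) = -2
  T: (-2) + 2·(0) + (-1) = -3
So the dimensions are [M⁴ L⁻² T⁻³].

M: 4, L: -2, T: -3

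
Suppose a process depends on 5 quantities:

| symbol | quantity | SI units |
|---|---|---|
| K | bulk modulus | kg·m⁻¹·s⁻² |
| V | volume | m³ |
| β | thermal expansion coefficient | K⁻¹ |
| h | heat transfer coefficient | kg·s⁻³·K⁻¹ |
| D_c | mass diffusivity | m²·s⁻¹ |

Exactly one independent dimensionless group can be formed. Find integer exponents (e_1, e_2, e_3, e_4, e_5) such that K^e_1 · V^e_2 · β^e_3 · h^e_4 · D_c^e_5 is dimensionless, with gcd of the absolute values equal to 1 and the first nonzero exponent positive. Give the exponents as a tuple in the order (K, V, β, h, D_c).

(3, -1, 3, -3, 3)

M: e_1·(1) + e_2·(0) + e_3·(0) + e_4·(1) + e_5·(0) = 0
L: e_1·(-1) + e_2·(3) + e_3·(0) + e_4·(0) + e_5·(2) = 0
T: e_1·(-2) + e_2·(0) + e_3·(0) + e_4·(-3) + e_5·(-1) = 0
Θ: e_1·(0) + e_2·(0) + e_3·(-1) + e_4·(-1) + e_5·(0) = 0
Solving this homogeneous linear system for the smallest-integer solution (first nonzero entry positive) gives (3, -1, 3, -3, 3).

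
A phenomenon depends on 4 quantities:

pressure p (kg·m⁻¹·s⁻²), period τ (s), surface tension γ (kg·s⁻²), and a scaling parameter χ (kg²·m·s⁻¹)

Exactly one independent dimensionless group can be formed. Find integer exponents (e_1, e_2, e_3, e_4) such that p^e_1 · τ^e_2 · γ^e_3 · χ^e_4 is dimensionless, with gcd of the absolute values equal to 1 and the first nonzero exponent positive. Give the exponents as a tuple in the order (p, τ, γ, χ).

(1, -3, -3, 1)

M: e_1·(1) + e_2·(0) + e_3·(1) + e_4·(2) = 0
L: e_1·(-1) + e_2·(0) + e_3·(0) + e_4·(1) = 0
T: e_1·(-2) + e_2·(1) + e_3·(-2) + e_4·(-1) = 0
Solving this homogeneous linear system for the smallest-integer solution (first nonzero entry positive) gives (1, -3, -3, 1).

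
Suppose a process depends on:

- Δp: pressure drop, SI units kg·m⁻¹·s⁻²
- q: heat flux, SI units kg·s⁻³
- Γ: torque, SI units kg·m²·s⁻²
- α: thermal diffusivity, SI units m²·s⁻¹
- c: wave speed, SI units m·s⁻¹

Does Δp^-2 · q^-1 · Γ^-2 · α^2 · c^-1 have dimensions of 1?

no

Sum the exponent of each base dimension across the product:
  M: −2·[Δp]_M − [q]_M − 2·[Γ]_M + 2·[α]_M − [c]_M = −2·(1) − (1) − 2·(1) + 2·(0) − (0) = -5
  L: −2·[Δp]_L − [q]_L − 2·[Γ]_L + 2·[α]_L − [c]_L = −2·(-1) − (0) − 2·(2) + 2·(2) − (1) = 1
  T: −2·[Δp]_T − [q]_T − 2·[Γ]_T + 2·[α]_T − [c]_T = −2·(-2) − (-3) − 2·(-2) + 2·(-1) − (-1) = 10
Net dimensions [M⁻⁵ L T¹⁰] ≠ [1] — not dimensionless.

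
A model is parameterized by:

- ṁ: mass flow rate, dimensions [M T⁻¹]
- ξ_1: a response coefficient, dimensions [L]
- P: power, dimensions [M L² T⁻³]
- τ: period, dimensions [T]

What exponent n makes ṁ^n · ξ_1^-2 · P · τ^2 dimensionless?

-1

Balance the M exponent: (1)·n from ṁ, plus −2·(0) + (1) + 2·(0) = 1 from the rest, must sum to zero.
n + 1 = 0, so n = -1.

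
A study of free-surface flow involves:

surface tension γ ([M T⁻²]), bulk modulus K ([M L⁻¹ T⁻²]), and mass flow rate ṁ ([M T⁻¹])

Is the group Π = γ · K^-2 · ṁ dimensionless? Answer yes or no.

Sum the exponent of each base dimension across the product:
  M: [γ]_M − 2·[K]_M + [ṁ]_M = (1) − 2·(1) + (1) = 0
  L: [γ]_L − 2·[K]_L + [ṁ]_L = (0) − 2·(-1) + (0) = 2
  T: [γ]_T − 2·[K]_T + [ṁ]_T = (-2) − 2·(-2) + (-1) = 1
Net dimensions [L² T] ≠ [1] — not dimensionless.

no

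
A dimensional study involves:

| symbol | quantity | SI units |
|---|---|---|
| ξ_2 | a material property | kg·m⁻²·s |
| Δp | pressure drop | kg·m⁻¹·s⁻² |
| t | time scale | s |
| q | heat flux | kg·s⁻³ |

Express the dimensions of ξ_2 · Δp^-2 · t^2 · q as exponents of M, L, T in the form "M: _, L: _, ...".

M: 0, L: 0, T: 4

Collect each base-dimension exponent across the product:
  M: (1) − 2·(1) + 2·(0) + (1) = 0
  L: (-2) − 2·(-1) + 2·(0) + (0) = 0
  T: (1) − 2·(-2) + 2·(1) + (-3) = 4
So the dimensions are [T⁴].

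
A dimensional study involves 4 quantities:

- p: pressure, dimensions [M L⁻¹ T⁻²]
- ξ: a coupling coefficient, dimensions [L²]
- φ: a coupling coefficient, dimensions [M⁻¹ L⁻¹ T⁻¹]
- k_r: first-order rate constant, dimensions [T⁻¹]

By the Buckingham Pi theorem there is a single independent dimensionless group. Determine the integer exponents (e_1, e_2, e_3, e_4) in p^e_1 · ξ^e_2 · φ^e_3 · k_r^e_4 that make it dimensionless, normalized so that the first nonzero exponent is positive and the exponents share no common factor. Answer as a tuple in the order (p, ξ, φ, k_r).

M: e_1·(1) + e_2·(0) + e_3·(-1) + e_4·(0) = 0
L: e_1·(-1) + e_2·(2) + e_3·(-1) + e_4·(0) = 0
T: e_1·(-2) + e_2·(0) + e_3·(-1) + e_4·(-1) = 0
Solving this homogeneous linear system for the smallest-integer solution (first nonzero entry positive) gives (1, 1, 1, -3).

(1, 1, 1, -3)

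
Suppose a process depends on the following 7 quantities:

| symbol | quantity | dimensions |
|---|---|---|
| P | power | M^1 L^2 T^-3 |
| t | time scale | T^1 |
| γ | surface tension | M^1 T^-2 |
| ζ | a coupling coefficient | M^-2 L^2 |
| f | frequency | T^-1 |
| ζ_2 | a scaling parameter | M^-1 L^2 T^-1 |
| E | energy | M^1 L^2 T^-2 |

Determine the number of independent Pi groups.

4

There are 7 variables and 3 base dimensions (M, L, T).
The dimension matrix has rank 3.
Independent dimensionless groups: 7 − 3 = 4.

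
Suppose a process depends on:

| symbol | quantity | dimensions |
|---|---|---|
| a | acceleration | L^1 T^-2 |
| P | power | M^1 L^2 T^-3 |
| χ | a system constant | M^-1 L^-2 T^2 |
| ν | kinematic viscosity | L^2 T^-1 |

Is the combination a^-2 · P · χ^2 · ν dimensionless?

Sum the exponent of each base dimension across the product:
  M: −2·[a]_M + [P]_M + 2·[χ]_M + [ν]_M = −2·(0) + (1) + 2·(-1) + (0) = -1
  L: −2·[a]_L + [P]_L + 2·[χ]_L + [ν]_L = −2·(1) + (2) + 2·(-2) + (2) = -2
  T: −2·[a]_T + [P]_T + 2·[χ]_T + [ν]_T = −2·(-2) + (-3) + 2·(2) + (-1) = 4
Net dimensions [M⁻¹ L⁻² T⁴] ≠ [1] — not dimensionless.

no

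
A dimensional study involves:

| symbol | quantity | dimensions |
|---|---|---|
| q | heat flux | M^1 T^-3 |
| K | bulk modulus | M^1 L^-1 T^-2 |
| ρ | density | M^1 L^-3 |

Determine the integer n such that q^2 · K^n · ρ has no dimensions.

-3

Balance the M exponent: (1)·n from K, plus 2·(1) + (1) = 3 from the rest, must sum to zero.
n + 3 = 0, so n = -3.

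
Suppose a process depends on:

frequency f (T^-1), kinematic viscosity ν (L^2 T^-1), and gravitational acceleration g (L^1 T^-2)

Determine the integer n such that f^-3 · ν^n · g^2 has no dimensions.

Balance the L exponent: (2)·n from ν, plus −3·(0) + 2·(1) = 2 from the rest, must sum to zero.
2n + 2 = 0, so n = -1.

-1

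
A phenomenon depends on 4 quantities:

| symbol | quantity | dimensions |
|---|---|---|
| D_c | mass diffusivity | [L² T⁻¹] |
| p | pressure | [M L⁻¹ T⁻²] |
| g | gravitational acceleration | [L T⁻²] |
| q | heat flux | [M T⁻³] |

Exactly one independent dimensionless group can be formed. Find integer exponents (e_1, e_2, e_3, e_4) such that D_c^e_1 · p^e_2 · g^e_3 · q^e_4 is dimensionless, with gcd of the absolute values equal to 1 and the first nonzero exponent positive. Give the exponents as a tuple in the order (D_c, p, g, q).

(1, 3, 1, -3)

M: e_1·(0) + e_2·(1) + e_3·(0) + e_4·(1) = 0
L: e_1·(2) + e_2·(-1) + e_3·(1) + e_4·(0) = 0
T: e_1·(-1) + e_2·(-2) + e_3·(-2) + e_4·(-3) = 0
Solving this homogeneous linear system for the smallest-integer solution (first nonzero entry positive) gives (1, 3, 1, -3).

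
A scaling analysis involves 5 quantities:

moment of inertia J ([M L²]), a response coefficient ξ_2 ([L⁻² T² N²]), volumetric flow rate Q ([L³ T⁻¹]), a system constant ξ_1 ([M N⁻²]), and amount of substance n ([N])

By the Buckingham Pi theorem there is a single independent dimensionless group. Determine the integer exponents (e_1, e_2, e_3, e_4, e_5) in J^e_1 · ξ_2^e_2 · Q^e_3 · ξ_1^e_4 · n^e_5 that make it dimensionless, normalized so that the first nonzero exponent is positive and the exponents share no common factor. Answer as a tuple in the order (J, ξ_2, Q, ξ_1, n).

M: e_1·(1) + e_2·(0) + e_3·(0) + e_4·(1) + e_5·(0) = 0
L: e_1·(2) + e_2·(-2) + e_3·(3) + e_4·(0) + e_5·(0) = 0
T: e_1·(0) + e_2·(2) + e_3·(-1) + e_4·(0) + e_5·(0) = 0
N: e_1·(0) + e_2·(2) + e_3·(0) + e_4·(-2) + e_5·(1) = 0
Solving this homogeneous linear system for the smallest-integer solution (first nonzero entry positive) gives (2, -1, -2, -2, -2).

(2, -1, -2, -2, -2)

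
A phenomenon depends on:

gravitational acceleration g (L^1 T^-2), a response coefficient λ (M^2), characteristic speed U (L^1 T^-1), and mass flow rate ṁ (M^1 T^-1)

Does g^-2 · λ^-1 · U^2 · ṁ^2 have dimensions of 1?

Sum the exponent of each base dimension across the product:
  M: −2·[g]_M − [λ]_M + 2·[U]_M + 2·[ṁ]_M = −2·(0) − (2) + 2·(0) + 2·(1) = 0
  L: −2·[g]_L − [λ]_L + 2·[U]_L + 2·[ṁ]_L = −2·(1) − (0) + 2·(1) + 2·(0) = 0
  T: −2·[g]_T − [λ]_T + 2·[U]_T + 2·[ṁ]_T = −2·(-2) − (0) + 2·(-1) + 2·(-1) = 0
All base exponents vanish — dimensionless.

yes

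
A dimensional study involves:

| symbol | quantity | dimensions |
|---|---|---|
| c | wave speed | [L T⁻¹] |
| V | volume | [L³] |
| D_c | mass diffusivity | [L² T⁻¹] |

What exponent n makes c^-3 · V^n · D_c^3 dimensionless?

-1

Balance the L exponent: (3)·n from V, plus −3·(1) + 3·(2) = 3 from the rest, must sum to zero.
3n + 3 = 0, so n = -1.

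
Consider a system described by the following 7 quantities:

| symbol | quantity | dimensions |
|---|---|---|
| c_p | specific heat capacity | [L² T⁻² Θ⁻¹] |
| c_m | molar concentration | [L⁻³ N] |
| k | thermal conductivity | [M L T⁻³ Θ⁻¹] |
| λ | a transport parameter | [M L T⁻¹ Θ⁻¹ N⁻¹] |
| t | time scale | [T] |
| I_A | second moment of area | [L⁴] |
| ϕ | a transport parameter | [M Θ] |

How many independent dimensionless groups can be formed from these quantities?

There are 7 variables and 5 base dimensions (M, L, T, Θ, N).
The dimension matrix has rank 5.
Independent dimensionless groups: 7 − 5 = 2.

2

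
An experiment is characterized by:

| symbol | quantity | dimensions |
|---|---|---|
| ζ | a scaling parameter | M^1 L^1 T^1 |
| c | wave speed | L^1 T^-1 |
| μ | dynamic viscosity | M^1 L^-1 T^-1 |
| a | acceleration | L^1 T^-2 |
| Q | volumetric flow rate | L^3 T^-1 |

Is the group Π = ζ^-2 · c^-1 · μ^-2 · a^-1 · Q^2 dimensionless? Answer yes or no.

Sum the exponent of each base dimension across the product:
  M: −2·[ζ]_M − [c]_M − 2·[μ]_M − [a]_M + 2·[Q]_M = −2·(1) − (0) − 2·(1) − (0) + 2·(0) = -4
  L: −2·[ζ]_L − [c]_L − 2·[μ]_L − [a]_L + 2·[Q]_L = −2·(1) − (1) − 2·(-1) − (1) + 2·(3) = 4
  T: −2·[ζ]_T − [c]_T − 2·[μ]_T − [a]_T + 2·[Q]_T = −2·(1) − (-1) − 2·(-1) − (-2) + 2·(-1) = 1
Net dimensions [M⁻⁴ L⁴ T] ≠ [1] — not dimensionless.

no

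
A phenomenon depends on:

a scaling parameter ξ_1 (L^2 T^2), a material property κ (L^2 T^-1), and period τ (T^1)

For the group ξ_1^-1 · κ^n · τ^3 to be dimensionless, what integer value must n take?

Balance the L exponent: (2)·n from κ, plus −(2) + 3·(0) = -2 from the rest, must sum to zero.
2n − 2 = 0, so n = 1.

1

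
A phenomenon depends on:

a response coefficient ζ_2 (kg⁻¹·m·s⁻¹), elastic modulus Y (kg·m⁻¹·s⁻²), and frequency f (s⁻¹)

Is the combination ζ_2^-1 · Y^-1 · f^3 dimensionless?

Sum the exponent of each base dimension across the product:
  M: −[ζ_2]_M − [Y]_M + 3·[f]_M = −(-1) − (1) + 3·(0) = 0
  L: −[ζ_2]_L − [Y]_L + 3·[f]_L = −(1) − (-1) + 3·(0) = 0
  T: −[ζ_2]_T − [Y]_T + 3·[f]_T = −(-1) − (-2) + 3·(-1) = 0
  Θ: −[ζ_2]_Θ − [Y]_Θ + 3·[f]_Θ = −(0) − (0) + 3·(0) = 0
All base exponents vanish — dimensionless.

yes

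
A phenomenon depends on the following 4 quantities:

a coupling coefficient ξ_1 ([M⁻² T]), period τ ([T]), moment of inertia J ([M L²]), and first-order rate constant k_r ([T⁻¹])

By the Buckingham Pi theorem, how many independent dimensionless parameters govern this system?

There are 4 variables and 3 base dimensions (M, L, T).
The dimension matrix has rank 3.
Independent dimensionless groups: 4 − 3 = 1.

1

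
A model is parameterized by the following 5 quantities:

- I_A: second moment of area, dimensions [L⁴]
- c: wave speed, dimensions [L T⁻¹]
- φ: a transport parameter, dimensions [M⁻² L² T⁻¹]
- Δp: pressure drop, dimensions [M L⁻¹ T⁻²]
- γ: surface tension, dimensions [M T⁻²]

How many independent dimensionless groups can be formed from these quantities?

There are 5 variables and 3 base dimensions (M, L, T).
The dimension matrix has rank 3.
Independent dimensionless groups: 5 − 3 = 2.

2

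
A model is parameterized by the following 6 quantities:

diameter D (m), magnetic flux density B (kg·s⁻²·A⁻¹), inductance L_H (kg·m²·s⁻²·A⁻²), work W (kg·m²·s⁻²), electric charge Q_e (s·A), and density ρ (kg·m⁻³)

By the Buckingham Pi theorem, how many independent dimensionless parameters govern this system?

2

There are 6 variables and 4 base dimensions (M, L, T, I).
The dimension matrix has rank 4.
Independent dimensionless groups: 6 − 4 = 2.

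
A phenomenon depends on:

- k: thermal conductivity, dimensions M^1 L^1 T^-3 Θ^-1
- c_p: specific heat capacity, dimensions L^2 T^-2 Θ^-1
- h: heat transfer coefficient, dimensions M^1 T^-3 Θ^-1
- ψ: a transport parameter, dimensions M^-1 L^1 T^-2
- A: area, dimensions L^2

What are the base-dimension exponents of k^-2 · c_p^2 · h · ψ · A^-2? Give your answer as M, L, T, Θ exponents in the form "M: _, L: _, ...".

M: -2, L: -1, T: -3, Θ: -1

Collect each base-dimension exponent across the product:
  M: −2·(1) + 2·(0) + (1) + (-1) − 2·(0) = -2
  L: −2·(1) + 2·(2) + (0) + (1) − 2·(2) = -1
  T: −2·(-3) + 2·(-2) + (-3) + (-2) − 2·(0) = -3
  Θ: −2·(-1) + 2·(-1) + (-1) + (0) − 2·(0) = -1
So the dimensions are [M⁻² L⁻¹ T⁻³ Θ⁻¹].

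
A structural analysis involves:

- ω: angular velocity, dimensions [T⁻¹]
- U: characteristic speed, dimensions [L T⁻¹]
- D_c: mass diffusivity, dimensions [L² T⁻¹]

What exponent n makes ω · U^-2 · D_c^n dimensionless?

1

Balance the L exponent: (2)·n from D_c, plus (0) − 2·(1) = -2 from the rest, must sum to zero.
2n − 2 = 0, so n = 1.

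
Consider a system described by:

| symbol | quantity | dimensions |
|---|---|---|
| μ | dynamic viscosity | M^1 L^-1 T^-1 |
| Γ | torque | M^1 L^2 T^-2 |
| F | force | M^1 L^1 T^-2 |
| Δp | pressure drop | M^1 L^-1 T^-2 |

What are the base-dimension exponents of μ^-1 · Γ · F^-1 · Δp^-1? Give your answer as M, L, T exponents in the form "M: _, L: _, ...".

Collect each base-dimension exponent across the product:
  M: −(1) + (1) − (1) − (1) = -2
  L: −(-1) + (2) − (1) − (-1) = 3
  T: −(-1) + (-2) − (-2) − (-2) = 3
So the dimensions are [M⁻² L³ T³].

M: -2, L: 3, T: 3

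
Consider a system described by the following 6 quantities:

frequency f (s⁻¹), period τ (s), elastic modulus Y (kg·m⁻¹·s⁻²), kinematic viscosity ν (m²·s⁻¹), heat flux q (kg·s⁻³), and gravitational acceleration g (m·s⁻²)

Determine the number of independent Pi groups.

3

There are 6 variables and 3 base dimensions (M, L, T).
The dimension matrix has rank 3.
Independent dimensionless groups: 6 − 3 = 3.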